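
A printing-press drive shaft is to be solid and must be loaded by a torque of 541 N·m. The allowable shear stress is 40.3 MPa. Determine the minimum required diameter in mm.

40.9 mm

For a solid shaft τ_max = 16T/(πd³), so d = (16T/(π τ_allow))^(1/3) = (16·541.0/(π·4.03×10^7))^(1/3) = 0.04089 m.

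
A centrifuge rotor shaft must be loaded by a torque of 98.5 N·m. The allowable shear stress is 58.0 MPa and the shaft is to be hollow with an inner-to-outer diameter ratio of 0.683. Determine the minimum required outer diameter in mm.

For a hollow shaft with d_i/d_o = 0.683: τ_max = 16T/(π d_o³ (1−k⁴)), so d_o = [16T/(π τ_allow (1−k⁴))]^(1/3) = [16·98.50/(π·5.80×10^7·0.7824)]^(1/3) = 0.02228 m.

22.3 mm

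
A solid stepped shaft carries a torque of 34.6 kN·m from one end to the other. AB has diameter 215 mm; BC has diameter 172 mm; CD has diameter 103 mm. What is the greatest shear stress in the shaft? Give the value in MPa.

161 MPa

Under the same torque, τ_max = 16T/(πd³) is largest where d is smallest — segment CD (d = 103 mm).
τ_max = 16·34600/(π·(0.103)³) = 1.613×10^8 Pa.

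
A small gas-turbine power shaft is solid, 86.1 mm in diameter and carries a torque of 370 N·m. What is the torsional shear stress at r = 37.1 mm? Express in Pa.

J = πd⁴/32 = π(0.0861)⁴/32 = 5.395×10^-6 m⁴.
Shear stress varies linearly with radius: τ = T·r/J = 370.0 × 0.0371 / 5.395×10^-6 = 2.544×10^6 Pa.

2.54e6 Pa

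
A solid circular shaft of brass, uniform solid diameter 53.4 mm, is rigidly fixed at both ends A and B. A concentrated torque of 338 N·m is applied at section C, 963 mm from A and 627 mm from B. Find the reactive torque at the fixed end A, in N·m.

133 N·m

With uniform GJ and both ends fixed, compatibility θ_AC = θ_CB gives T_A·a = T_B·b, together with T_A + T_B = T₀.
T_A = T₀·b/(a+b) = 338.0·627/1590 = 133.3 N·m; T_B = 204.7 N·m.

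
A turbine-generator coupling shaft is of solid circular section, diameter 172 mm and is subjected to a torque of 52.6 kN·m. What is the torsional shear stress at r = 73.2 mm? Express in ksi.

6.50 ksi

J = πd⁴/32 = π(0.172)⁴/32 = 8.592×10^-5 m⁴.
Shear stress varies linearly with radius: τ = T·r/J = 52600 × 0.0732 / 8.592×10^-5 = 4.481×10^7 Pa.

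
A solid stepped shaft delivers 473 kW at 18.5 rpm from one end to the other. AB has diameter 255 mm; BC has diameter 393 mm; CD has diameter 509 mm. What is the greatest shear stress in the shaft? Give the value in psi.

10900 psi

ω = 2π·18.5/60 = 1.937 rad/s, so T = P/ω = 473×10³ / 1.937 = 244200 N·m.
Under the same torque, τ_max = 16T/(πd³) is largest where d is smallest — segment AB (d = 255 mm).
τ_max = 16·244200/(π·(0.255)³) = 7.499×10^7 Pa.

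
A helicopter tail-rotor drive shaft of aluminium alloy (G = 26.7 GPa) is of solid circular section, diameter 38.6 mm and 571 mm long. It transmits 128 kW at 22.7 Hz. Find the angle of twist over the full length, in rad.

ω = 2π·22.7 = 142.6 rad/s, so T = P/ω = 128×10³ / 142.6 = 897.4 N·m.
J = πd⁴/32 = π(0.0386)⁴/32 = 2.179×10^-7 m⁴.
θ = T·L/(G·J) = 897.4 × 0.571 / (26.7×10⁹ × 2.179×10^-7) = 0.08806 rad.

0.0881 rad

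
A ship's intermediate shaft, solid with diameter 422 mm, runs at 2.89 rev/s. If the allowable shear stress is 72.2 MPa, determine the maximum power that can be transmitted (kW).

J = πd⁴/32 = π(0.422)⁴/32 = 3.114×10^-3 m⁴.
T_max = τ_allow·J/r = 7.22×10^7 × 3.114×10^-3 / 0.211 = 1.065e6 N·m.
ω = 2π·2.89 = 18.16 rad/s, so P_max = T_max·ω = 1.935×10^7 W.

19300 kW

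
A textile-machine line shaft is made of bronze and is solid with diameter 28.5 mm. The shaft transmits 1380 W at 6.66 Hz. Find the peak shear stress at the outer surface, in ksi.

ω = 2π·6.66 = 41.85 rad/s, so T = P/ω = 1380 / 41.85 = 32.98 N·m.
J = πd⁴/32 = π(0.0285)⁴/32 = 6.477×10^-8 m⁴.
τ_max = T·r/J = 32.98 × 0.0143 / 6.477×10^-8 = 7.255×10^6 Pa.

1.05 ksi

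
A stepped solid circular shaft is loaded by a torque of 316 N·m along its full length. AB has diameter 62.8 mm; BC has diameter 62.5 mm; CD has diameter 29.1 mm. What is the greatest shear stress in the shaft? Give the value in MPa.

65.3 MPa

Under the same torque, τ_max = 16T/(πd³) is largest where d is smallest — segment CD (d = 29.1 mm).
τ_max = 16·316.0/(π·(0.0291)³) = 6.531×10^7 Pa.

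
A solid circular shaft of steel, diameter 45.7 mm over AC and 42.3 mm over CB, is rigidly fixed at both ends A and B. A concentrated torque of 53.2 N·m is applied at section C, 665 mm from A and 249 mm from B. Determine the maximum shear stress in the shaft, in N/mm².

2.37 N/mm²

Compatibility: T_A·a/J_AC = T_B·b/J_CB with T_A + T_B = T₀.
J_AC = 4.28×10^-7 m⁴, J_CB = 3.14×10^-7 m⁴, so T_A = T₀·(J_AC/a)/((J_AC/a)+(J_CB/b)) = 17.97 N·m, T_B = 35.23 N·m.
τ in each portion: τ_AC = 9.59×10^5 Pa, τ_CB = 2.37×10^6 Pa; maximum is in CB.
τ_max = T_CB·r/J = 35.23·0.0211/3.14×10^-7 = 2.371×10^6 Pa.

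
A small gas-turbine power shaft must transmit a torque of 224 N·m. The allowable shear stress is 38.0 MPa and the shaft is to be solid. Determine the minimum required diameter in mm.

For a solid shaft τ_max = 16T/(πd³), so d = (16T/(π τ_allow))^(1/3) = (16·224.0/(π·3.80×10^7))^(1/3) = 0.03108 m.

31.1 mm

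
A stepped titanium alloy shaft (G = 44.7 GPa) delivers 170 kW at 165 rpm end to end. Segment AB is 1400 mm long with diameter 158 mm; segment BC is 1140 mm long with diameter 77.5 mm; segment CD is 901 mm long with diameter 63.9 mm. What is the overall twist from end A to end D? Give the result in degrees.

11.3°

ω = 2π·165/60 = 17.28 rad/s, so T = P/ω = 170×10³ / 17.28 = 9839 N·m.
J_AB = π(0.158)⁴/32 = 6.12×10^-5 m⁴; J_BC = π(0.0775)⁴/32 = 3.54×10^-6 m⁴; J_CD = π(0.0639)⁴/32 = 1.64×10^-6 m⁴.
θ = (T/G)·Σ L_i/J_i = (9839/44.7×10⁹)·(1.40/6.12×10^-5 + 1.14/3.54×10^-6 + 0.901/1.64×10^-6) = 0.1970 rad.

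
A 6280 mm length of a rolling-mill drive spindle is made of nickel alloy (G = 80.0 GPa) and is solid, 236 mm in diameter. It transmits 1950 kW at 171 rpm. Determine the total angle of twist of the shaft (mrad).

ω = 2π·171/60 = 17.91 rad/s, so T = P/ω = 1950×10³ / 17.91 = 108900 N·m.
J = πd⁴/32 = π(0.236)⁴/32 = 3.045×10^-4 m⁴.
θ = T·L/(G·J) = 108900 × 6.28 / (80.0×10⁹ × 3.045×10^-4) = 0.02807 rad.

28.1 mrad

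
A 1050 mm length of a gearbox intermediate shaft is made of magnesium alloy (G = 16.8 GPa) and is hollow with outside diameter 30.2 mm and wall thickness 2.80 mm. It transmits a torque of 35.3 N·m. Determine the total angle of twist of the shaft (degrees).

2.77°

J = π(d_o⁴ − d_i⁴)/32 = π(0.0302⁴ − 0.0246⁴)/32 = 4.571×10^-8 m⁴.
θ = T·L/(G·J) = 35.30 × 1.05 / (16.8×10⁹ × 4.571×10^-8) = 0.04827 rad.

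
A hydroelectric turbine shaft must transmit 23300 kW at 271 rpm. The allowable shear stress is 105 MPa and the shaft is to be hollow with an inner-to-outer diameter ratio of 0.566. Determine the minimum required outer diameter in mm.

354 mm

ω = 2π·271/60 = 28.38 rad/s, so T = P/ω = 23300×10³ / 28.38 = 821000 N·m.
For a hollow shaft with d_i/d_o = 0.566: τ_max = 16T/(π d_o³ (1−k⁴)), so d_o = [16T/(π τ_allow (1−k⁴))]^(1/3) = [16·821000/(π·1.05×10^8·0.8974)]^(1/3) = 0.3540 m.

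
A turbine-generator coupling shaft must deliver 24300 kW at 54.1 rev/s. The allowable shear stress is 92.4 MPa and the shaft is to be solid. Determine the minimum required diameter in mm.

ω = 2π·54.1 = 339.9 rad/s, so T = P/ω = 24300×10³ / 339.9 = 71490 N·m.
For a solid shaft τ_max = 16T/(πd³), so d = (16T/(π τ_allow))^(1/3) = (16·71490/(π·9.24×10^7))^(1/3) = 0.1579 m.

158 mm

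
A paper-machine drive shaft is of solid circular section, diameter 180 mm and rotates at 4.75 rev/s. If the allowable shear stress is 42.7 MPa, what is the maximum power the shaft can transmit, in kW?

J = πd⁴/32 = π(0.180)⁴/32 = 1.031×10^-4 m⁴.
T_max = τ_allow·J/r = 4.27×10^7 × 1.031×10^-4 / 0.0900 = 48900 N·m.
ω = 2π·4.75 = 29.85 rad/s, so P_max = T_max·ω = 1.459×10^6 W.

1460 kW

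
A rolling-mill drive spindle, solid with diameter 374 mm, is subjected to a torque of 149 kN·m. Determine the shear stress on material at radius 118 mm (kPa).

9150 kPa

J = πd⁴/32 = π(0.374)⁴/32 = 1.921×10^-3 m⁴.
Shear stress varies linearly with radius: τ = T·r/J = 149000 × 0.118 / 1.921×10^-3 = 9.153×10^6 Pa.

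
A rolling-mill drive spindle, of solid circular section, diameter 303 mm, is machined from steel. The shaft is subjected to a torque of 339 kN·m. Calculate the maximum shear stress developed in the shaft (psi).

9000 psi

J = πd⁴/32 = π(0.303)⁴/32 = 8.275×10^-4 m⁴.
τ_max = T·r/J = 339000 × 0.151 / 8.275×10^-4 = 6.206×10^7 Pa.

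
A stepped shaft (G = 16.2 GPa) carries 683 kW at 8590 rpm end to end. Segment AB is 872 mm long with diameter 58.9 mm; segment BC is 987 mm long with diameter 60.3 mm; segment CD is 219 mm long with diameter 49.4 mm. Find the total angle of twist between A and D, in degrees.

5.03°

ω = 2π·8590/60 = 899.5 rad/s, so T = P/ω = 683×10³ / 899.5 = 759.3 N·m.
J_AB = π(0.0589)⁴/32 = 1.18×10^-6 m⁴; J_BC = π(0.0603)⁴/32 = 1.30×10^-6 m⁴; J_CD = π(0.0494)⁴/32 = 5.85×10^-7 m⁴.
θ = (T/G)·Σ L_i/J_i = (759.3/16.2×10⁹)·(0.872/1.18×10^-6 + 0.987/1.30×10^-6 + 0.219/5.85×10^-7) = 0.08778 rad.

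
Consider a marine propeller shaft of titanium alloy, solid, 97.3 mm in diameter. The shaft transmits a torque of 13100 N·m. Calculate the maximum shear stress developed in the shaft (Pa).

J = πd⁴/32 = π(0.0973)⁴/32 = 8.799×10^-6 m⁴.
τ_max = T·r/J = 13100 × 0.0486 / 8.799×10^-6 = 7.243×10^7 Pa.

7.24e7 Pa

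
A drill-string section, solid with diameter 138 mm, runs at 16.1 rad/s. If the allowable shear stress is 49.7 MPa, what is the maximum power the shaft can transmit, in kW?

413 kW

J = πd⁴/32 = π(0.138)⁴/32 = 3.561×10^-5 m⁴.
T_max = τ_allow·J/r = 4.97×10^7 × 3.561×10^-5 / 0.0690 = 25650 N·m.
ω = 16.1 rad/s, so P_max = T_max·ω = 4.129×10^5 W.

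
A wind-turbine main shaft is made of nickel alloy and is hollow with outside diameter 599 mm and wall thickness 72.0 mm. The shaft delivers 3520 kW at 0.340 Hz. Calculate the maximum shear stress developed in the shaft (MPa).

ω = 2π·0.340 = 2.136 rad/s, so T = P/ω = 3520×10³ / 2.136 = 1.648e6 N·m.
J = π(d_o⁴ − d_i⁴)/32 = π(0.599⁴ − 0.455⁴)/32 = 8.431×10^-3 m⁴.
τ_max = T·r/J = 1.648e6 × 0.299 / 8.431×10^-3 = 5.853×10^7 Pa.

58.5 MPa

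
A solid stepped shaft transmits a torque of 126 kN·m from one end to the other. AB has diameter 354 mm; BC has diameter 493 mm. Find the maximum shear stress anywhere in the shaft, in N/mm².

Under the same torque, τ_max = 16T/(πd³) is largest where d is smallest — segment AB (d = 354 mm).
τ_max = 16·126000/(π·(0.354)³) = 1.447×10^7 Pa.

14.5 N/mm²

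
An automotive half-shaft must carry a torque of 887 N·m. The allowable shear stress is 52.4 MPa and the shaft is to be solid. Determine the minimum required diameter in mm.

For a solid shaft τ_max = 16T/(πd³), so d = (16T/(π τ_allow))^(1/3) = (16·887.0/(π·5.24×10^7))^(1/3) = 0.04418 m.

44.2 mm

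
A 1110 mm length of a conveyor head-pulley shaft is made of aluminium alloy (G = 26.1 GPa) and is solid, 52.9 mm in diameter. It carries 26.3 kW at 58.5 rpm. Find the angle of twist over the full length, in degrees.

13.6°

ω = 2π·58.5/60 = 6.126 rad/s, so T = P/ω = 26.3×10³ / 6.126 = 4293 N·m.
J = πd⁴/32 = π(0.0529)⁴/32 = 7.688×10^-7 m⁴.
θ = T·L/(G·J) = 4293 × 1.11 / (26.1×10⁹ × 7.688×10^-7) = 0.2375 rad.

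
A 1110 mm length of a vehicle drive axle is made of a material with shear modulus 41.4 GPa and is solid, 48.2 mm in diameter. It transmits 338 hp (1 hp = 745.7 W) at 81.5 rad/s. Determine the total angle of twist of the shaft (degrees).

ω = 81.5 rad/s, so T = P/ω = 338×745.7 / 81.50 = 3093 N·m.
J = πd⁴/32 = π(0.0482)⁴/32 = 5.299×10^-7 m⁴.
θ = T·L/(G·J) = 3093 × 1.11 / (41.4×10⁹ × 5.299×10^-7) = 0.1565 rad.

8.97°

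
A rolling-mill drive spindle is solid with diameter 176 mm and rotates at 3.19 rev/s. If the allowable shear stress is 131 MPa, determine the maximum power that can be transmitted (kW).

2810 kW

J = πd⁴/32 = π(0.176)⁴/32 = 9.420×10^-5 m⁴.
T_max = τ_allow·J/r = 1.31×10^8 × 9.420×10^-5 / 0.0880 = 140200 N·m.
ω = 2π·3.19 = 20.04 rad/s, so P_max = T_max·ω = 2.811×10^6 W.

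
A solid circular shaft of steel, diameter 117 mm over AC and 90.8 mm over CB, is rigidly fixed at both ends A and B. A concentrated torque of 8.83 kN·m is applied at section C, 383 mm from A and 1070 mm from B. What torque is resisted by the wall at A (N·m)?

7820 N·m

Compatibility: T_A·a/J_AC = T_B·b/J_CB with T_A + T_B = T₀.
J_AC = 1.84×10^-5 m⁴, J_CB = 6.67×10^-6 m⁴, so T_A = T₀·(J_AC/a)/((J_AC/a)+(J_CB/b)) = 7815 N·m, T_B = 1015 N·m.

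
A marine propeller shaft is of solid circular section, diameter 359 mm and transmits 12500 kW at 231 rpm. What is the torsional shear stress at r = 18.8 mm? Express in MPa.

5.96 MPa

ω = 2π·231/60 = 24.19 rad/s, so T = P/ω = 12500×10³ / 24.19 = 516700 N·m.
J = πd⁴/32 = π(0.359)⁴/32 = 1.631×10^-3 m⁴.
Shear stress varies linearly with radius: τ = T·r/J = 516700 × 0.0188 / 1.631×10^-3 = 5.957×10^6 Pa.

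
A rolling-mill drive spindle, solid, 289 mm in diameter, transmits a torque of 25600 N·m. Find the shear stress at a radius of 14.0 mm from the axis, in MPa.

J = πd⁴/32 = π(0.289)⁴/32 = 6.848×10^-4 m⁴.
Shear stress varies linearly with radius: τ = T·r/J = 25600 × 0.0140 / 6.848×10^-4 = 5.233×10^5 Pa.

0.523 MPa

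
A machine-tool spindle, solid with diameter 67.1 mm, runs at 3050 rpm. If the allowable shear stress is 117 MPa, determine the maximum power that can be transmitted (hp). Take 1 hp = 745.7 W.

J = πd⁴/32 = π(0.0671)⁴/32 = 1.990×10^-6 m⁴.
T_max = τ_allow·J/r = 1.17×10^8 × 1.990×10^-6 / 0.0335 = 6940 N·m.
ω = 2π·3050/60 = 319.4 rad/s, so P_max = T_max·ω = 2.217×10^6 W.

2970 hp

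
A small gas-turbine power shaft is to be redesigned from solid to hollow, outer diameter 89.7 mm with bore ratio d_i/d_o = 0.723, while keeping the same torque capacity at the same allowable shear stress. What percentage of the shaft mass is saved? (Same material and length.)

Equal τ_max and T ⇒ the solid shaft needs d_s³ = d_o³(1−k⁴), so d_s = 89.7·(1−0.723⁴)^(1/3) = 80.65 mm.
Area ratio A_h/A_s = d_o²(1−k²)/d_s² = (1−k²)/(1−k⁴)^(2/3) = 0.5904.
Mass saving = 1 − 0.5904 = 41.0 %.

41.0 %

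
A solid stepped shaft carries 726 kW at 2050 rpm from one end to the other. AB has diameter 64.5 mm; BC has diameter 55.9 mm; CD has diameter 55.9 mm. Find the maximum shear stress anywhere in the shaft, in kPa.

ω = 2π·2050/60 = 214.7 rad/s, so T = P/ω = 726×10³ / 214.7 = 3382 N·m.
Under the same torque, τ_max = 16T/(πd³) is largest where d is smallest — segment BC (d = 55.9 mm).
τ_max = 16·3382/(π·(0.0559)³) = 9.860×10^7 Pa.

98600 kPa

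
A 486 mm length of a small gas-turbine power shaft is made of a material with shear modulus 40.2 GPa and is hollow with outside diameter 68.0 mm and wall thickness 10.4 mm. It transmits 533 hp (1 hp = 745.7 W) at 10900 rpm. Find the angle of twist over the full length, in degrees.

ω = 2π·10900/60 = 1141 rad/s, so T = P/ω = 533×745.7 / 1141 = 348.2 N·m.
J = π(d_o⁴ − d_i⁴)/32 = π(0.0680⁴ − 0.0472⁴)/32 = 1.612×10^-6 m⁴.
θ = T·L/(G·J) = 348.2 × 0.486 / (40.2×10⁹ × 1.612×10^-6) = 2.612×10^-3 rad.

0.150°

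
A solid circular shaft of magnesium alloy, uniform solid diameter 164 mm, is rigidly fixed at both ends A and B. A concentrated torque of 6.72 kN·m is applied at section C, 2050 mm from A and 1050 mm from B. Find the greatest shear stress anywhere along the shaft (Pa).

With uniform GJ and both ends fixed, compatibility θ_AC = θ_CB gives T_A·a = T_B·b, together with T_A + T_B = T₀.
T_A = T₀·b/(a+b) = 6720·1050/3100 = 2276 N·m; T_B = 4444 N·m.
τ in each portion: τ_AC = 2.63×10^6 Pa, τ_CB = 5.13×10^6 Pa; maximum is in CB.
τ_max = T_CB·r/J = 4444·0.0820/7.10×10^-5 = 5.131×10^6 Pa.

5.13e6 Pa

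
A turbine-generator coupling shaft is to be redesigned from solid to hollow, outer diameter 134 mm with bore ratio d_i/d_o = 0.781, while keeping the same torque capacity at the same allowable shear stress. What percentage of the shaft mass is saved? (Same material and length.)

46.8 %

Equal τ_max and T ⇒ the solid shaft needs d_s³ = d_o³(1−k⁴), so d_s = 134·(1−0.781⁴)^(1/3) = 114.7 mm.
Area ratio A_h/A_s = d_o²(1−k²)/d_s² = (1−k²)/(1−k⁴)^(2/3) = 0.5319.
Mass saving = 1 − 0.5319 = 46.8 %.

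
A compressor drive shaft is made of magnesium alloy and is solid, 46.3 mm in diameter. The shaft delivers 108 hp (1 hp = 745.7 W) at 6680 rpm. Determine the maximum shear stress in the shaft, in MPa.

5.91 MPa

ω = 2π·6680/60 = 699.5 rad/s, so T = P/ω = 108×745.7 / 699.5 = 115.1 N·m.
J = πd⁴/32 = π(0.0463)⁴/32 = 4.512×10^-7 m⁴.
τ_max = T·r/J = 115.1 × 0.0231 / 4.512×10^-7 = 5.908×10^6 Pa.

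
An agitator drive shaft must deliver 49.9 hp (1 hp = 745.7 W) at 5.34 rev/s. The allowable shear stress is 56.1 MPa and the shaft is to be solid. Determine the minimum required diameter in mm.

46.5 mm

ω = 2π·5.34 = 33.55 rad/s, so T = P/ω = 49.9×745.7 / 33.55 = 1109 N·m.
For a solid shaft τ_max = 16T/(πd³), so d = (16T/(π τ_allow))^(1/3) = (16·1109/(π·5.61×10^7))^(1/3) = 0.04652 m.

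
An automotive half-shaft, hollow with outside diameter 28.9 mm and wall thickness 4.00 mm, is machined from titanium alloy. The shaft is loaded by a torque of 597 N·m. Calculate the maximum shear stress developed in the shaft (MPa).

J = π(d_o⁴ − d_i⁴)/32 = π(0.0289⁴ − 0.0209⁴)/32 = 4.975×10^-8 m⁴.
τ_max = T·r/J = 597.0 × 0.0144 / 4.975×10^-8 = 1.734×10^8 Pa.

173 MPa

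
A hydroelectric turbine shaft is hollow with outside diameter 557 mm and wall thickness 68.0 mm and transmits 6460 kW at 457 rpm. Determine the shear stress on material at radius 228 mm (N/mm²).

ω = 2π·457/60 = 47.86 rad/s, so T = P/ω = 6460×10³ / 47.86 = 135000 N·m.
J = π(d_o⁴ − d_i⁴)/32 = π(0.557⁴ − 0.421⁴)/32 = 6.366×10^-3 m⁴.
Shear stress varies linearly with radius: τ = T·r/J = 135000 × 0.228 / 6.366×10^-3 = 4.835×10^6 Pa.

4.83 N/mm²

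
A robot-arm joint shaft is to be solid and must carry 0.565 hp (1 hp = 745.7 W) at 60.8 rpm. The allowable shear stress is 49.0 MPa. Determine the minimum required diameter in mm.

ω = 2π·60.8/60 = 6.367 rad/s, so T = P/ω = 0.565×745.7 / 6.367 = 66.17 N·m.
For a solid shaft τ_max = 16T/(πd³), so d = (16T/(π τ_allow))^(1/3) = (16·66.17/(π·4.90×10^7))^(1/3) = 0.01902 m.

19.0 mm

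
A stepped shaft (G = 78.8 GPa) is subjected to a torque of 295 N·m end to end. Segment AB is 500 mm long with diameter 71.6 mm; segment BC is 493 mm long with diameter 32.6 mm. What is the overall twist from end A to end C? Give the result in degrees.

0.995°

J_AB = π(0.0716)⁴/32 = 2.58×10^-6 m⁴; J_BC = π(0.0326)⁴/32 = 1.11×10^-7 m⁴.
θ = (T/G)·Σ L_i/J_i = (295.0/78.8×10⁹)·(0.500/2.58×10^-6 + 0.493/1.11×10^-7) = 0.01737 rad.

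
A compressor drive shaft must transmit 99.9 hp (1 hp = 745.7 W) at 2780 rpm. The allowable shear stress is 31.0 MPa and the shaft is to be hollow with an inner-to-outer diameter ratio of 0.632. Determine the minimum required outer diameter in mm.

36.8 mm

ω = 2π·2780/60 = 291.1 rad/s, so T = P/ω = 99.9×745.7 / 291.1 = 255.9 N·m.
For a hollow shaft with d_i/d_o = 0.632: τ_max = 16T/(π d_o³ (1−k⁴)), so d_o = [16T/(π τ_allow (1−k⁴))]^(1/3) = [16·255.9/(π·3.10×10^7·0.8405)]^(1/3) = 0.03685 m.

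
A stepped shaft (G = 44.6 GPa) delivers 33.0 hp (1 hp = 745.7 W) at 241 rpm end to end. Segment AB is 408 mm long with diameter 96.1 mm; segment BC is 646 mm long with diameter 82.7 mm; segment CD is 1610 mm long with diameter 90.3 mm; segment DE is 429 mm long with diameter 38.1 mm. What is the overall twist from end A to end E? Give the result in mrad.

54.9 mrad

ω = 2π·241/60 = 25.24 rad/s, so T = P/ω = 33.0×745.7 / 25.24 = 975.1 N·m.
J_AB = π(0.0961)⁴/32 = 8.37×10^-6 m⁴; J_BC = π(0.0827)⁴/32 = 4.59×10^-6 m⁴; J_CD = π(0.0903)⁴/32 = 6.53×10^-6 m⁴; J_DE = π(0.0381)⁴/32 = 2.07×10^-7 m⁴.
θ = (T/G)·Σ L_i/J_i = (975.1/44.6×10⁹)·(0.408/8.37×10^-6 + 0.646/4.59×10^-6 + 1.61/6.53×10^-6 + 0.429/2.07×10^-7) = 0.05487 rad.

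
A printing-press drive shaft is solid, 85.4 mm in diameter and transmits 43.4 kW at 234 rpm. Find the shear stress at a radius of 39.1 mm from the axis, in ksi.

1.92 ksi

ω = 2π·234/60 = 24.50 rad/s, so T = P/ω = 43.4×10³ / 24.50 = 1771 N·m.
J = πd⁴/32 = π(0.0854)⁴/32 = 5.222×10^-6 m⁴.
Shear stress varies linearly with radius: τ = T·r/J = 1771 × 0.0391 / 5.222×10^-6 = 1.326×10^7 Pa.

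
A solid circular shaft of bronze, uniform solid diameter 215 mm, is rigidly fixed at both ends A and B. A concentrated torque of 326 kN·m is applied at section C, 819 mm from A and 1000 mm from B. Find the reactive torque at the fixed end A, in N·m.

With uniform GJ and both ends fixed, compatibility θ_AC = θ_CB gives T_A·a = T_B·b, together with T_A + T_B = T₀.
T_A = T₀·b/(a+b) = 326000·1000/1819 = 179200 N·m; T_B = 146800 N·m.

179000 N·m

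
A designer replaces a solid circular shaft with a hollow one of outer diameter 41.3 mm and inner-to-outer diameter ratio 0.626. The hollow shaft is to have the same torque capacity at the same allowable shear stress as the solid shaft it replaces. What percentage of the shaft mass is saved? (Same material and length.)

32.0 %

Equal τ_max and T ⇒ the solid shaft needs d_s³ = d_o³(1−k⁴), so d_s = 41.3·(1−0.626⁴)^(1/3) = 39.07 mm.
Area ratio A_h/A_s = d_o²(1−k²)/d_s² = (1−k²)/(1−k⁴)^(2/3) = 0.6796.
Mass saving = 1 − 0.6796 = 32.0 %.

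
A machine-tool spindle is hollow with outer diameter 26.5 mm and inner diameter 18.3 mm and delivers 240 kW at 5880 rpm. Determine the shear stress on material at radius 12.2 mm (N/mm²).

127 N/mm²

ω = 2π·5880/60 = 615.8 rad/s, so T = P/ω = 240×10³ / 615.8 = 389.8 N·m.
J = π(d_o⁴ − d_i⁴)/32 = π(0.0265⁴ − 0.0183⁴)/32 = 3.740×10^-8 m⁴.
Shear stress varies linearly with radius: τ = T·r/J = 389.8 × 0.0122 / 3.740×10^-8 = 1.271×10^8 Pa.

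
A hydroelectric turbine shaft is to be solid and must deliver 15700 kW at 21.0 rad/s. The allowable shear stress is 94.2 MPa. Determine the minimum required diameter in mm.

343 mm

ω = 21.0 rad/s, so T = P/ω = 15700×10³ / 21.00 = 747600 N·m.
For a solid shaft τ_max = 16T/(πd³), so d = (16T/(π τ_allow))^(1/3) = (16·747600/(π·9.42×10^7))^(1/3) = 0.3432 m.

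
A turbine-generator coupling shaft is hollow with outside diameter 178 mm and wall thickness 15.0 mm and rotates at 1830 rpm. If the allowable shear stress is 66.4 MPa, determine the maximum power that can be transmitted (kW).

J = π(d_o⁴ − d_i⁴)/32 = π(0.178⁴ − 0.148⁴)/32 = 5.145×10^-5 m⁴.
T_max = τ_allow·J/r = 6.64×10^7 × 5.145×10^-5 / 0.0890 = 38390 N·m.
ω = 2π·1830/60 = 191.6 rad/s, so P_max = T_max·ω = 7.356×10^6 W.

7360 kW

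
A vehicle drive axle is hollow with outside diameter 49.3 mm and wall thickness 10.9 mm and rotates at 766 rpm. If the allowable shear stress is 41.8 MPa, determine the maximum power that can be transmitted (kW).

71.2 kW

J = π(d_o⁴ − d_i⁴)/32 = π(0.0493⁴ − 0.0275⁴)/32 = 5.238×10^-7 m⁴.
T_max = τ_allow·J/r = 4.18×10^7 × 5.238×10^-7 / 0.0246 = 888.2 N·m.
ω = 2π·766/60 = 80.22 rad/s, so P_max = T_max·ω = 7.125×10^4 W.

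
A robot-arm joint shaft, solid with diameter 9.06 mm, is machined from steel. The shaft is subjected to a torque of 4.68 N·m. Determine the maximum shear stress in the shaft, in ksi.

J = πd⁴/32 = π(0.00906)⁴/32 = 6.615×10^-10 m⁴.
τ_max = T·r/J = 4.680 × 0.00453 / 6.615×10^-10 = 3.205×10^7 Pa.

4.65 ksi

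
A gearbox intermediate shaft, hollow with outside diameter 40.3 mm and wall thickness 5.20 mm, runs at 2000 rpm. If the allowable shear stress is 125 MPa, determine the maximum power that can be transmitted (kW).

J = π(d_o⁴ − d_i⁴)/32 = π(0.0403⁴ − 0.0299⁴)/32 = 1.805×10^-7 m⁴.
T_max = τ_allow·J/r = 1.25×10^8 × 1.805×10^-7 / 0.0201 = 1120 N·m.
ω = 2π·2000/60 = 209.4 rad/s, so P_max = T_max·ω = 2.345×10^5 W.

234 kW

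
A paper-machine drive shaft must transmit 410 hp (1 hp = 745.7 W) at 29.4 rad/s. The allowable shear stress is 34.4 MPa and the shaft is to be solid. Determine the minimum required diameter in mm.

115 mm

ω = 29.4 rad/s, so T = P/ω = 410×745.7 / 29.40 = 10400 N·m.
For a solid shaft τ_max = 16T/(πd³), so d = (16T/(π τ_allow))^(1/3) = (16·10400/(π·3.44×10^7))^(1/3) = 0.1155 m.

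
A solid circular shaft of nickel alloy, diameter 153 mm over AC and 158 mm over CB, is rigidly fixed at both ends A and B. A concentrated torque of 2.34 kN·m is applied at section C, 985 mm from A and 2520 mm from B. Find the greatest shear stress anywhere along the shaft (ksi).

Compatibility: T_A·a/J_AC = T_B·b/J_CB with T_A + T_B = T₀.
J_AC = 5.38×10^-5 m⁴, J_CB = 6.12×10^-5 m⁴, so T_A = T₀·(J_AC/a)/((J_AC/a)+(J_CB/b)) = 1620 N·m, T_B = 720.1 N·m.
τ in each portion: τ_AC = 2.30×10^6 Pa, τ_CB = 9.30×10^5 Pa; maximum is in AC.
τ_max = T_AC·r/J = 1620·0.0765/5.38×10^-5 = 2.303×10^6 Pa.

0.334 ksi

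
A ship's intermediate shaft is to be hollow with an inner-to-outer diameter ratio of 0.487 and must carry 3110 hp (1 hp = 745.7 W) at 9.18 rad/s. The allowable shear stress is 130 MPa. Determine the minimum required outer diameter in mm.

219 mm

ω = 9.18 rad/s, so T = P/ω = 3110×745.7 / 9.180 = 252600 N·m.
For a hollow shaft with d_i/d_o = 0.487: τ_max = 16T/(π d_o³ (1−k⁴)), so d_o = [16T/(π τ_allow (1−k⁴))]^(1/3) = [16·252600/(π·1.30×10^8·0.9438)]^(1/3) = 0.2189 m.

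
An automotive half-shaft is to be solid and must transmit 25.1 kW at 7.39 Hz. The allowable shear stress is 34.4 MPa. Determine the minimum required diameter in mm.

ω = 2π·7.39 = 46.43 rad/s, so T = P/ω = 25.1×10³ / 46.43 = 540.6 N·m.
For a solid shaft τ_max = 16T/(πd³), so d = (16T/(π τ_allow))^(1/3) = (16·540.6/(π·3.44×10^7))^(1/3) = 0.04309 m.

43.1 mm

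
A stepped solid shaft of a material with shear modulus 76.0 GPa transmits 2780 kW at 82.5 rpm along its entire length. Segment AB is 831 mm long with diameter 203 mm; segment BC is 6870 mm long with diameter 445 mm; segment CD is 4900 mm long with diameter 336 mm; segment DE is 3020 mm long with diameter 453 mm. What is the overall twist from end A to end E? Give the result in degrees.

2.77°

ω = 2π·82.5/60 = 8.639 rad/s, so T = P/ω = 2780×10³ / 8.639 = 321800 N·m.
J_AB = π(0.203)⁴/32 = 1.67×10^-4 m⁴; J_BC = π(0.445)⁴/32 = 3.85×10^-3 m⁴; J_CD = π(0.336)⁴/32 = 1.25×10^-3 m⁴; J_DE = π(0.453)⁴/32 = 4.13×10^-3 m⁴.
θ = (T/G)·Σ L_i/J_i = (321800/76.0×10⁹)·(0.831/1.67×10^-4 + 6.87/3.85×10^-3 + 4.90/1.25×10^-3 + 3.02/4.13×10^-3) = 0.04833 rad.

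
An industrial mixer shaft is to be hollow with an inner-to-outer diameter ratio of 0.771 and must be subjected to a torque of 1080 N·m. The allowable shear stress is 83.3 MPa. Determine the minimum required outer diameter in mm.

46.7 mm

For a hollow shaft with d_i/d_o = 0.771: τ_max = 16T/(π d_o³ (1−k⁴)), so d_o = [16T/(π τ_allow (1−k⁴))]^(1/3) = [16·1080/(π·8.33×10^7·0.6466)]^(1/3) = 0.04674 m.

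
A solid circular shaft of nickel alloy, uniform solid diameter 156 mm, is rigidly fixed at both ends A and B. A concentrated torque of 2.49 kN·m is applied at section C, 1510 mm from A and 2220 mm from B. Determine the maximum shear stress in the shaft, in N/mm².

With uniform GJ and both ends fixed, compatibility θ_AC = θ_CB gives T_A·a = T_B·b, together with T_A + T_B = T₀.
T_A = T₀·b/(a+b) = 2490·2220/3730 = 1482 N·m; T_B = 1008 N·m.
τ in each portion: τ_AC = 1.99×10^6 Pa, τ_CB = 1.35×10^6 Pa; maximum is in AC.
τ_max = T_AC·r/J = 1482·0.0780/5.81×10^-5 = 1.988×10^6 Pa.

1.99 N/mm²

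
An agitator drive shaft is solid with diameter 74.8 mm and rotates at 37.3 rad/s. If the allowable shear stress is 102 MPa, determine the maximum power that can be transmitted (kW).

J = πd⁴/32 = π(0.0748)⁴/32 = 3.073×10^-6 m⁴.
T_max = τ_allow·J/r = 1.02×10^8 × 3.073×10^-6 / 0.0374 = 8382 N·m.
ω = 37.3 rad/s, so P_max = T_max·ω = 3.126×10^5 W.

313 kW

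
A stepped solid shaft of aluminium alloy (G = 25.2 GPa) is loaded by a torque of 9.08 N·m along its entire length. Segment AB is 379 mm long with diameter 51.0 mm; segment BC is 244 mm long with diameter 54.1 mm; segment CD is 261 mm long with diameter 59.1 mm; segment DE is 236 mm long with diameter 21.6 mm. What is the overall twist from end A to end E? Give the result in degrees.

0.250°

J_AB = π(0.0510)⁴/32 = 6.64×10^-7 m⁴; J_BC = π(0.0541)⁴/32 = 8.41×10^-7 m⁴; J_CD = π(0.0591)⁴/32 = 1.20×10^-6 m⁴; J_DE = π(0.0216)⁴/32 = 2.14×10^-8 m⁴.
θ = (T/G)·Σ L_i/J_i = (9.080/25.2×10⁹)·(0.379/6.64×10^-7 + 0.244/8.41×10^-7 + 0.261/1.20×10^-6 + 0.236/2.14×10^-8) = 4.368×10^-3 rad.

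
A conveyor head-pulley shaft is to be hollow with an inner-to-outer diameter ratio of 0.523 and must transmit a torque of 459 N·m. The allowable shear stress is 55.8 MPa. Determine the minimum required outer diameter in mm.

35.6 mm

For a hollow shaft with d_i/d_o = 0.523: τ_max = 16T/(π d_o³ (1−k⁴)), so d_o = [16T/(π τ_allow (1−k⁴))]^(1/3) = [16·459.0/(π·5.58×10^7·0.9252)]^(1/3) = 0.03564 m.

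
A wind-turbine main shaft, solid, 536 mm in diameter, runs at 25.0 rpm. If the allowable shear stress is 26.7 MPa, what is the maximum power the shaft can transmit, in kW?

J = πd⁴/32 = π(0.536)⁴/32 = 8.103×10^-3 m⁴.
T_max = τ_allow·J/r = 2.67×10^7 × 8.103×10^-3 / 0.268 = 807300 N·m.
ω = 2π·25.0/60 = 2.618 rad/s, so P_max = T_max·ω = 2.114×10^6 W.

2110 kW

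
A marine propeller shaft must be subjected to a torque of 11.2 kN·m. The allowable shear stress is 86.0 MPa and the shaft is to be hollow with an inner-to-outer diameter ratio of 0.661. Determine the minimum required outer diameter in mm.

93.6 mm

For a hollow shaft with d_i/d_o = 0.661: τ_max = 16T/(π d_o³ (1−k⁴)), so d_o = [16T/(π τ_allow (1−k⁴))]^(1/3) = [16·11200/(π·8.60×10^7·0.8091)]^(1/3) = 0.09359 m.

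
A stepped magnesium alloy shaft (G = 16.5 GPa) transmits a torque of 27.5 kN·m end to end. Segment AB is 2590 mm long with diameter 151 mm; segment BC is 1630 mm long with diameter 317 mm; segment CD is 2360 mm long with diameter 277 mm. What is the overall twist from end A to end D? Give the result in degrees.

5.39°

J_AB = π(0.151)⁴/32 = 5.10×10^-5 m⁴; J_BC = π(0.317)⁴/32 = 9.91×10^-4 m⁴; J_CD = π(0.277)⁴/32 = 5.78×10^-4 m⁴.
θ = (T/G)·Σ L_i/J_i = (27500/16.5×10⁹)·(2.59/5.10×10^-5 + 1.63/9.91×10^-4 + 2.36/5.78×10^-4) = 0.09412 rad.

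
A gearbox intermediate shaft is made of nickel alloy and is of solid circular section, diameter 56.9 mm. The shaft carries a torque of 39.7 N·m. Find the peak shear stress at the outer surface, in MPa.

J = πd⁴/32 = π(0.0569)⁴/32 = 1.029×10^-6 m⁴.
τ_max = T·r/J = 39.70 × 0.0284 / 1.029×10^-6 = 1.098×10^6 Pa.

1.10 MPa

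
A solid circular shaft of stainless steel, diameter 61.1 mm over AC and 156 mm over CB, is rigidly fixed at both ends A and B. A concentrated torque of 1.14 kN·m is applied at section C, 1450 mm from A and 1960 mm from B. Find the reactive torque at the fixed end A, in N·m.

35.1 N·m

Compatibility: T_A·a/J_AC = T_B·b/J_CB with T_A + T_B = T₀.
J_AC = 1.37×10^-6 m⁴, J_CB = 5.81×10^-5 m⁴, so T_A = T₀·(J_AC/a)/((J_AC/a)+(J_CB/b)) = 35.14 N·m, T_B = 1105 N·m.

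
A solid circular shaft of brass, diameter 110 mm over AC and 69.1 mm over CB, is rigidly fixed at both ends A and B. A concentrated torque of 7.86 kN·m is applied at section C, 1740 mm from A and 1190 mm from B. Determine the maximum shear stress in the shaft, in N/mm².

Compatibility: T_A·a/J_AC = T_B·b/J_CB with T_A + T_B = T₀.
J_AC = 1.44×10^-5 m⁴, J_CB = 2.24×10^-6 m⁴, so T_A = T₀·(J_AC/a)/((J_AC/a)+(J_CB/b)) = 6402 N·m, T_B = 1458 N·m.
τ in each portion: τ_AC = 2.45×10^7 Pa, τ_CB = 2.25×10^7 Pa; maximum is in AC.
τ_max = T_AC·r/J = 6402·0.0550/1.44×10^-5 = 2.450×10^7 Pa.

24.5 N/mm²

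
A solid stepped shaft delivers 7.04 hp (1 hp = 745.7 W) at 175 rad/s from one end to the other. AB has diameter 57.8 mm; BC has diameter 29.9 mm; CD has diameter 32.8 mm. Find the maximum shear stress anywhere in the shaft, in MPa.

5.72 MPa

ω = 175 rad/s, so T = P/ω = 7.04×745.7 / 175.0 = 30.00 N·m.
Under the same torque, τ_max = 16T/(πd³) is largest where d is smallest — segment BC (d = 29.9 mm).
τ_max = 16·30.00/(π·(0.0299)³) = 5.716×10^6 Pa.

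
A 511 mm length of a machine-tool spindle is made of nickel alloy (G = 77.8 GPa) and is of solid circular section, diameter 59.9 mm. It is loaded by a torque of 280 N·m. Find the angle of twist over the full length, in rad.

0.00146 rad

J = πd⁴/32 = π(0.0599)⁴/32 = 1.264×10^-6 m⁴.
θ = T·L/(G·J) = 280.0 × 0.511 / (77.8×10⁹ × 1.264×10^-6) = 1.455×10^-3 rad.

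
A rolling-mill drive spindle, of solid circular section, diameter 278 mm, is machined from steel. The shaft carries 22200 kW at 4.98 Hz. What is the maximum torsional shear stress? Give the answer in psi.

ω = 2π·4.98 = 31.29 rad/s, so T = P/ω = 22200×10³ / 31.29 = 709500 N·m.
J = πd⁴/32 = π(0.278)⁴/32 = 5.864×10^-4 m⁴.
τ_max = T·r/J = 709500 × 0.139 / 5.864×10^-4 = 1.682×10^8 Pa.

24400 psi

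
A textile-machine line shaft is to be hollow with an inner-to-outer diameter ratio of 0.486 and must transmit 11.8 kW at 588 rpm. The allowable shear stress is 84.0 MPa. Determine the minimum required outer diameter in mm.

23.1 mm

ω = 2π·588/60 = 61.58 rad/s, so T = P/ω = 11.8×10³ / 61.58 = 191.6 N·m.
For a hollow shaft with d_i/d_o = 0.486: τ_max = 16T/(π d_o³ (1−k⁴)), so d_o = [16T/(π τ_allow (1−k⁴))]^(1/3) = [16·191.6/(π·8.40×10^7·0.9442)]^(1/3) = 0.02309 m.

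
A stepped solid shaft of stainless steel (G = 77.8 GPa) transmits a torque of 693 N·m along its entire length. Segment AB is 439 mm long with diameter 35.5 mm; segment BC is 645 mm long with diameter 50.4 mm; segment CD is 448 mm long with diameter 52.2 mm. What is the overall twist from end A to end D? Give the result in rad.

J_AB = π(0.0355)⁴/32 = 1.56×10^-7 m⁴; J_BC = π(0.0504)⁴/32 = 6.33×10^-7 m⁴; J_CD = π(0.0522)⁴/32 = 7.29×10^-7 m⁴.
θ = (T/G)·Σ L_i/J_i = (693.0/77.8×10⁹)·(0.439/1.56×10^-7 + 0.645/6.33×10^-7 + 0.448/7.29×10^-7) = 0.03962 rad.

0.0396 rad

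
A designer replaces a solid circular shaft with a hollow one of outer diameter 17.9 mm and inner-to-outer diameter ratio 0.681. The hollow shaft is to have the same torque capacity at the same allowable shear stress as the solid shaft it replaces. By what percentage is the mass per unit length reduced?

37.0 %

Equal τ_max and T ⇒ the solid shaft needs d_s³ = d_o³(1−k⁴), so d_s = 17.9·(1−0.681⁴)^(1/3) = 16.51 mm.
Area ratio A_h/A_s = d_o²(1−k²)/d_s² = (1−k²)/(1−k⁴)^(2/3) = 0.6302.
Mass saving = 1 − 0.6302 = 37.0 %.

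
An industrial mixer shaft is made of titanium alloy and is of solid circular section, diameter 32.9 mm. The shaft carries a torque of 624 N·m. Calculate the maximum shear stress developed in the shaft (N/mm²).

J = πd⁴/32 = π(0.0329)⁴/32 = 1.150×10^-7 m⁴.
τ_max = T·r/J = 624.0 × 0.0164 / 1.150×10^-7 = 8.924×10^7 Pa.

89.2 N/mm²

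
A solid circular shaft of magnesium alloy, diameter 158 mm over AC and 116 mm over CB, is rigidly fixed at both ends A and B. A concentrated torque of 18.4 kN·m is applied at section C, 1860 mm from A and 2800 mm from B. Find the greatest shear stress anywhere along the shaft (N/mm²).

Compatibility: T_A·a/J_AC = T_B·b/J_CB with T_A + T_B = T₀.
J_AC = 6.12×10^-5 m⁴, J_CB = 1.78×10^-5 m⁴, so T_A = T₀·(J_AC/a)/((J_AC/a)+(J_CB/b)) = 15420 N·m, T_B = 2977 N·m.
τ in each portion: τ_AC = 1.99×10^7 Pa, τ_CB = 9.71×10^6 Pa; maximum is in AC.
τ_max = T_AC·r/J = 15420·0.0790/6.12×10^-5 = 1.991×10^7 Pa.

19.9 N/mm²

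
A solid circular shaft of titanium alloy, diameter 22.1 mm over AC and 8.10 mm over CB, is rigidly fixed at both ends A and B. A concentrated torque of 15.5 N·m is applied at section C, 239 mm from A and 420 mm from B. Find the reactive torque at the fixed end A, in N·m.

Compatibility: T_A·a/J_AC = T_B·b/J_CB with T_A + T_B = T₀.
J_AC = 2.34×10^-8 m⁴, J_CB = 4.23×10^-10 m⁴, so T_A = T₀·(J_AC/a)/((J_AC/a)+(J_CB/b)) = 15.34 N·m, T_B = 0.1575 N·m.

15.3 N·m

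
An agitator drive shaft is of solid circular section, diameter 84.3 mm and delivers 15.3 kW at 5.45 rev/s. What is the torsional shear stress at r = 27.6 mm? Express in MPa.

ω = 2π·5.45 = 34.24 rad/s, so T = P/ω = 15.3×10³ / 34.24 = 446.8 N·m.
J = πd⁴/32 = π(0.0843)⁴/32 = 4.958×10^-6 m⁴.
Shear stress varies linearly with radius: τ = T·r/J = 446.8 × 0.0276 / 4.958×10^-6 = 2.487×10^6 Pa.

2.49 MPa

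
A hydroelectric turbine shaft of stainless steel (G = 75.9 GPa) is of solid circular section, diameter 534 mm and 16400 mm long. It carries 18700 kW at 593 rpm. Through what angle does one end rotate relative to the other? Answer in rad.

0.00815 rad

ω = 2π·593/60 = 62.10 rad/s, so T = P/ω = 18700×10³ / 62.10 = 301100 N·m.
J = πd⁴/32 = π(0.534)⁴/32 = 7.983×10^-3 m⁴.
θ = T·L/(G·J) = 301100 × 16.4 / (75.9×10⁹ × 7.983×10^-3) = 8.151×10^-3 rad.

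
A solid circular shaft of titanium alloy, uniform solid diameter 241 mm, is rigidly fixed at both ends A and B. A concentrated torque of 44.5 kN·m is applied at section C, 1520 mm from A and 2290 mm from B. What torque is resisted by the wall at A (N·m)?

26700 N·m

With uniform GJ and both ends fixed, compatibility θ_AC = θ_CB gives T_A·a = T_B·b, together with T_A + T_B = T₀.
T_A = T₀·b/(a+b) = 44500·2290/3810 = 26750 N·m; T_B = 17750 N·m.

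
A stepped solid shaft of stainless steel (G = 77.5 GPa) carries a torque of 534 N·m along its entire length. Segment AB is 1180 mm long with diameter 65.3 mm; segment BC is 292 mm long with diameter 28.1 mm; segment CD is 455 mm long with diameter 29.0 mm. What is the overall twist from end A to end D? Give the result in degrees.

4.73°

J_AB = π(0.0653)⁴/32 = 1.79×10^-6 m⁴; J_BC = π(0.0281)⁴/32 = 6.12×10^-8 m⁴; J_CD = π(0.0290)⁴/32 = 6.94×10^-8 m⁴.
θ = (T/G)·Σ L_i/J_i = (534.0/77.5×10⁹)·(1.18/1.79×10^-6 + 0.292/6.12×10^-8 + 0.455/6.94×10^-8) = 0.08257 rad.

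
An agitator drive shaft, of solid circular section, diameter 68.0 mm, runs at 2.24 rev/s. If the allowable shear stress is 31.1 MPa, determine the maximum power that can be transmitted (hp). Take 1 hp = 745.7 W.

J = πd⁴/32 = π(0.0680)⁴/32 = 2.099×10^-6 m⁴.
T_max = τ_allow·J/r = 3.11×10^7 × 2.099×10^-6 / 0.0340 = 1920 N·m.
ω = 2π·2.24 = 14.07 rad/s, so P_max = T_max·ω = 2.702×10^4 W.

36.2 hp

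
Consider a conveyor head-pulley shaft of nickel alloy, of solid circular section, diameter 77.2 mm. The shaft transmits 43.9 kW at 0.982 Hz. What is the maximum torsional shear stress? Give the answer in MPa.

78.8 MPa

ω = 2π·0.982 = 6.170 rad/s, so T = P/ω = 43.9×10³ / 6.170 = 7115 N·m.
J = πd⁴/32 = π(0.0772)⁴/32 = 3.487×10^-6 m⁴.
τ_max = T·r/J = 7115 × 0.0386 / 3.487×10^-6 = 7.876×10^7 Pa.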